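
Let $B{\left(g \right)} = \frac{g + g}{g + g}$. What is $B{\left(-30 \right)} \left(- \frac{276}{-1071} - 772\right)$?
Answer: $- \frac{275512}{357} \approx -771.74$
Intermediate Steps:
$B{\left(g \right)} = 1$ ($B{\left(g \right)} = \frac{2 g}{2 g} = 2 g \frac{1}{2 g} = 1$)
$B{\left(-30 \right)} \left(- \frac{276}{-1071} - 772\right) = 1 \left(- \frac{276}{-1071} - 772\right) = 1 \left(\left(-276\right) \left(- \frac{1}{1071}\right) - 772\right) = 1 \left(\frac{92}{357} - 772\right) = 1 \left(- \frac{275512}{357}\right) = - \frac{275512}{357}$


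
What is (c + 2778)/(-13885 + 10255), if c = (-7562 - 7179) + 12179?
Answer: -36/605 ≈ -0.059504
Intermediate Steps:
c = -2562 (c = -14741 + 12179 = -2562)
(c + 2778)/(-13885 + 10255) = (-2562 + 2778)/(-13885 + 10255) = 216/(-3630) = 216*(-1/3630) = -36/605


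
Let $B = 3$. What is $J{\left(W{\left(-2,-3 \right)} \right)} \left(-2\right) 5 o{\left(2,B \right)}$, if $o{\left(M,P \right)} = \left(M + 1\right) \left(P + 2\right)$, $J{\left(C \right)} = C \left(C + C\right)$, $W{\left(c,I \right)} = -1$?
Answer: $-300$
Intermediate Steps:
$J{\left(C \right)} = 2 C^{2}$ ($J{\left(C \right)} = C 2 C = 2 C^{2}$)
$o{\left(M,P \right)} = \left(1 + M\right) \left(2 + P\right)$
$J{\left(W{\left(-2,-3 \right)} \right)} \left(-2\right) 5 o{\left(2,B \right)} = 2 \left(-1\right)^{2} \left(-2\right) 5 \left(2 + 3 + 2 \cdot 2 + 2 \cdot 3\right) = 2 \cdot 1 \left(-2\right) 5 \left(2 + 3 + 4 + 6\right) = 2 \left(-2\right) 5 \cdot 15 = \left(-4\right) 75 = -300$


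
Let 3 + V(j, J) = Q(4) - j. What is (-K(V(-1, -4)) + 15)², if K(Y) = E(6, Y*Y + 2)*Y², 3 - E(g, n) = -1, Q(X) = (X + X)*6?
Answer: 71385601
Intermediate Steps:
Q(X) = 12*X (Q(X) = (2*X)*6 = 12*X)
V(j, J) = 45 - j (V(j, J) = -3 + (12*4 - j) = -3 + (48 - j) = 45 - j)
E(g, n) = 4 (E(g, n) = 3 - 1*(-1) = 3 + 1 = 4)
K(Y) = 4*Y²
(-K(V(-1, -4)) + 15)² = (-4*(45 - 1*(-1))² + 15)² = (-4*(45 + 1)² + 15)² = (-4*46² + 15)² = (-4*2116 + 15)² = (-1*8464 + 15)² = (-8464 + 15)² = (-8449)² = 71385601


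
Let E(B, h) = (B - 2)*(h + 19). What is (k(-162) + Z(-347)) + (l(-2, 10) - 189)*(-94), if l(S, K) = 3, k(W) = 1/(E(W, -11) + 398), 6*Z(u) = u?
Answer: 23891273/1371 ≈ 17426.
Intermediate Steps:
Z(u) = u/6
E(B, h) = (-2 + B)*(19 + h)
k(W) = 1/(382 + 8*W) (k(W) = 1/((-38 - 2*(-11) + 19*W + W*(-11)) + 398) = 1/((-38 + 22 + 19*W - 11*W) + 398) = 1/((-16 + 8*W) + 398) = 1/(382 + 8*W))
(k(-162) + Z(-347)) + (l(-2, 10) - 189)*(-94) = (1/(2*(191 + 4*(-162))) + (⅙)*(-347)) + (3 - 189)*(-94) = (1/(2*(191 - 648)) - 347/6) - 186*(-94) = ((½)/(-457) - 347/6) + 17484 = ((½)*(-1/457) - 347/6) + 17484 = (-1/914 - 347/6) + 17484 = -79291/1371 + 17484 = 23891273/1371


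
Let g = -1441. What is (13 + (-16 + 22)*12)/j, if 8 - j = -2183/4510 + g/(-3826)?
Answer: 366674275/34973832 ≈ 10.484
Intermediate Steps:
j = 34973832/4313815 (j = 8 - (-2183/4510 - 1441/(-3826)) = 8 - (-2183*1/4510 - 1441*(-1/3826)) = 8 - (-2183/4510 + 1441/3826) = 8 - 1*(-463312/4313815) = 8 + 463312/4313815 = 34973832/4313815 ≈ 8.1074)
(13 + (-16 + 22)*12)/j = (13 + (-16 + 22)*12)/(34973832/4313815) = (13 + 6*12)*(4313815/34973832) = (13 + 72)*(4313815/34973832) = 85*(4313815/34973832) = 366674275/34973832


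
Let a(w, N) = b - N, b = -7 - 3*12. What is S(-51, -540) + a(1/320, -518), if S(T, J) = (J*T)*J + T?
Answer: -14871176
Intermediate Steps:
b = -43 (b = -7 - 36 = -43)
a(w, N) = -43 - N
S(T, J) = T + T*J² (S(T, J) = T*J² + T = T + T*J²)
S(-51, -540) + a(1/320, -518) = -51*(1 + (-540)²) + (-43 - 1*(-518)) = -51*(1 + 291600) + (-43 + 518) = -51*291601 + 475 = -14871651 + 475 = -14871176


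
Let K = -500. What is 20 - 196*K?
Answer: 98020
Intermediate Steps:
20 - 196*K = 20 - 196*(-500) = 20 + 98000 = 98020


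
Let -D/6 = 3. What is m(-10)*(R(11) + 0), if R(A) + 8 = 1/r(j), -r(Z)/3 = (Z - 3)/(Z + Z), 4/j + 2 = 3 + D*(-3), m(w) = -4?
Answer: 15424/483 ≈ 31.934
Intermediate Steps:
D = -18 (D = -6*3 = -18)
j = 4/55 (j = 4/(-2 + (3 - 18*(-3))) = 4/(-2 + (3 + 54)) = 4/(-2 + 57) = 4/55 ≈ 0.072727)
r(Z) = -3*(-3 + Z)/(2*Z) (r(Z) = -3*(Z - 3)/(Z + Z) = -3*(-3 + Z)/(2*Z))
R(A) = -3856/483 (R(A) = -8 + 1/(3*(3 - 1*4/55)/(2*(4/55))) = -8 + 1/((3/2)*(55/4)*(3 - 4/55)) = -8 + 1/((3/2)*(55/4)*(161/55)) = -8 + 1/(483/8) = -8 + 8/483 = -3856/483)
m(-10)*(R(11) + 0) = -4*(-3856/483 + 0) = -4*(-3856/483) = 15424/483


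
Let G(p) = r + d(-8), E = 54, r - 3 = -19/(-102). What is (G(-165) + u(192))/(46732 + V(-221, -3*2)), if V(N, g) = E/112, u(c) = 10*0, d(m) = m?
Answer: -13748/133467969 ≈ -0.00010301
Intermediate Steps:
r = 325/102 (r = 3 - 19/(-102) = 3 - 19*(-1/102) = 3 + 19/102 = 325/102 ≈ 3.1863)
u(c) = 0
G(p) = -491/102 (G(p) = 325/102 - 8 = -491/102)
V(N, g) = 27/56 (V(N, g) = 54/112 = 54*(1/112) = 27/56)
(G(-165) + u(192))/(46732 + V(-221, -3*2)) = (-491/102 + 0)/(46732 + 27/56) = -491/(102*2617019/56) = -491/102*56/2617019 = -13748/133467969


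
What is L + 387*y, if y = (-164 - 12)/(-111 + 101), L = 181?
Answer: 34961/5 ≈ 6992.2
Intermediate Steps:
y = 88/5 (y = -176/(-10) = -176*(-⅒) = 88/5 ≈ 17.600)
L + 387*y = 181 + 387*(88/5) = 181 + 34056/5 = 34961/5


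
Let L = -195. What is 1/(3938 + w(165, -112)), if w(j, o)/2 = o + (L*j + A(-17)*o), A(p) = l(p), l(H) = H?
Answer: -1/56828 ≈ -1.7597e-5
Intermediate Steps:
A(p) = p
w(j, o) = -390*j - 32*o (w(j, o) = 2*(o + (-195*j - 17*o)) = 2*(-195*j - 16*o) = -390*j - 32*o)
1/(3938 + w(165, -112)) = 1/(3938 + (-390*165 - 32*(-112))) = 1/(3938 + (-64350 + 3584)) = 1/(3938 - 60766) = 1/(-56828) = -1/56828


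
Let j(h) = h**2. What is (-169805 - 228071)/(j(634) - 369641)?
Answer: -397876/32315 ≈ -12.312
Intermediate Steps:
(-169805 - 228071)/(j(634) - 369641) = (-169805 - 228071)/(634**2 - 369641) = -397876/(401956 - 369641) = -397876/32315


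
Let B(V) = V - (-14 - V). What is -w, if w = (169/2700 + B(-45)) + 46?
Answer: 80831/2700 ≈ 29.937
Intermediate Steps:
B(V) = 14 + 2*V (B(V) = V + (14 + V) = 14 + 2*V)
w = -80831/2700 (w = (169/2700 + (14 + 2*(-45))) + 46 = (169*(1/2700) + (14 - 90)) + 46 = (169/2700 - 76) + 46 = -205031/2700 + 46 = -80831/2700 ≈ -29.937)
-w = -1*(-80831/2700) = 80831/2700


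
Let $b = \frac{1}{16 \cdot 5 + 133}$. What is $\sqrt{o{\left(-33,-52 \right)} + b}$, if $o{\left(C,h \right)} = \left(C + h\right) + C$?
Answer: $\frac{i \sqrt{5353329}}{213} \approx 10.863 i$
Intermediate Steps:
$o{\left(C,h \right)} = h + 2 C$
$b = \frac{1}{213}$ ($b = \frac{1}{80 + 133} = \frac{1}{213} \approx 0.0046948$)
$\sqrt{o{\left(-33,-52 \right)} + b} = \sqrt{\left(-52 + 2 \left(-33\right)\right) + \frac{1}{213}} = \sqrt{\left(-52 - 66\right) + \frac{1}{213}} = \sqrt{-118 + \frac{1}{213}} = \sqrt{- \frac{25133}{213}} = \frac{i \sqrt{5353329}}{213}$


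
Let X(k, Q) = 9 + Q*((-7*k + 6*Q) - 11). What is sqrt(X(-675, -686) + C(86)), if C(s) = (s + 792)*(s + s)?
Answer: I*sqrt(259203) ≈ 509.12*I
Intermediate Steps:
C(s) = 2*s*(792 + s) (C(s) = (792 + s)*(2*s) = 2*s*(792 + s))
X(k, Q) = 9 + Q*(-11 - 7*k + 6*Q)
sqrt(X(-675, -686) + C(86)) = sqrt((9 - 11*(-686) + 6*(-686)**2 - 7*(-686)*(-675)) + 2*86*(792 + 86)) = sqrt((9 + 7546 + 6*470596 - 3241350) + 2*86*878) = sqrt((9 + 7546 + 2823576 - 3241350) + 151016) = sqrt(-410219 + 151016) = sqrt(-259203) = I*sqrt(259203)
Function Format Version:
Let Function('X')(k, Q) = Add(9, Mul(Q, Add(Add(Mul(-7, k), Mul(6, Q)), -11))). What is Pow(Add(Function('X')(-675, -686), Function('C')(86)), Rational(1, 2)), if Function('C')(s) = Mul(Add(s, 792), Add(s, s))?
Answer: Mul(I, Pow(259203, Rational(1, 2))) ≈ Mul(509.12, I)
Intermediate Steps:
Function('C')(s) = Mul(2, s, Add(792, s)) (Function('C')(s) = Mul(Add(792, s), Mul(2, s)) = Mul(2, s, Add(792, s)))
Function('X')(k, Q) = Add(9, Mul(Q, Add(-11, Mul(-7, k), Mul(6, Q))))
Pow(Add(Function('X')(-675, -686), Function('C')(86)), Rational(1, 2)) = Pow(Add(Add(9, Mul(-11, -686), Mul(6, Pow(-686, 2)), Mul(-7, -686, -675)), Mul(2, 86, Add(792, 86))), Rational(1, 2)) = Pow(Add(Add(9, 7546, Mul(6, 470596), -3241350), Mul(2, 86, 878)), Rational(1, 2)) = Pow(Add(Add(9, 7546, 2823576, -3241350), 151016), Rational(1, 2)) = Pow(Add(-410219, 151016), Rational(1, 2)) = Pow(-259203, Rational(1, 2)) = Mul(I, Pow(259203, Rational(1, 2)))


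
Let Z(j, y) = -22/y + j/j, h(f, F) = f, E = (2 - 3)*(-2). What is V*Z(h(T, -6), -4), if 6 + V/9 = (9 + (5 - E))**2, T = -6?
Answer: 8073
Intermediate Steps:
E = 2 (E = -1*(-2) = 2)
V = 1242 (V = -54 + 9*(9 + (5 - 1*2))**2 = -54 + 9*(9 + (5 - 2))**2 = -54 + 9*(9 + 3)**2 = -54 + 9*12**2 = -54 + 9*144 = -54 + 1296 = 1242)
Z(j, y) = 1 - 22/y (Z(j, y) = -22/y + 1 = 1 - 22/y)
V*Z(h(T, -6), -4) = 1242*((-22 - 4)/(-4)) = 1242*(-1/4*(-26)) = 1242*(13/2) = 8073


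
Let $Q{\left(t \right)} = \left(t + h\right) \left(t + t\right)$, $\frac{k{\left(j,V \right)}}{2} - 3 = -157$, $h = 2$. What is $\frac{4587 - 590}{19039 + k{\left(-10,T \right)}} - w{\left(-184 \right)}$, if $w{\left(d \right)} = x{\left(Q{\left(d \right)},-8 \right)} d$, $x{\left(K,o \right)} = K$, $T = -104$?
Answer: $\frac{230833055901}{18731} \approx 1.2324 \cdot 10^{7}$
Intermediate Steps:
$k{\left(j,V \right)} = -308$ ($k{\left(j,V \right)} = 6 + 2 \left(-157\right) = 6 - 314 = -308$)
$Q{\left(t \right)} = 2 t \left(2 + t\right)$ ($Q{\left(t \right)} = \left(t + 2\right) \left(t + t\right) = \left(2 + t\right) 2 t = 2 t \left(2 + t\right)$)
$w{\left(d \right)} = 2 d^{2} \left(2 + d\right)$ ($w{\left(d \right)} = 2 d \left(2 + d\right) d = 2 d^{2} \left(2 + d\right)$)
$\frac{4587 - 590}{19039 + k{\left(-10,T \right)}} - w{\left(-184 \right)} = \frac{4587 - 590}{19039 - 308} - 2 \left(-184\right)^{2} \left(2 - 184\right) = \frac{3997}{18731} - 2 \cdot 33856 \left(-182\right) = 3997 \cdot \frac{1}{18731} - -12323584 = \frac{3997}{18731} + 12323584 = \frac{230833055901}{18731}$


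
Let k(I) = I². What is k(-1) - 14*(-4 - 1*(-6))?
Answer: -27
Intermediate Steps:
k(-1) - 14*(-4 - 1*(-6)) = (-1)² - 14*(-4 - 1*(-6)) = 1 - 14*(-4 + 6) = 1 - 14*2 = 1 - 28 = -27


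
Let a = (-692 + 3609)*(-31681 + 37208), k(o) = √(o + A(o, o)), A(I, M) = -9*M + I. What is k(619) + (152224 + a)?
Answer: 16274483 + I*√4333 ≈ 1.6274e+7 + 65.826*I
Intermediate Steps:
A(I, M) = I - 9*M
k(o) = √7*√(-o) (k(o) = √(o + (o - 9*o)) = √(o - 8*o) = √(-7*o) = √7*√(-o))
a = 16122259 (a = 2917*5527 = 16122259)
k(619) + (152224 + a) = √7*√(-1*619) + (152224 + 16122259) = √7*√(-619) + 16274483 = √7*(I*√619) + 16274483 = I*√4333 + 16274483 = 16274483 + I*√4333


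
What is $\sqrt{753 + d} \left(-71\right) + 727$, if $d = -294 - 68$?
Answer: $727 - 71 \sqrt{391} \approx -676.93$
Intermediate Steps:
$d = -362$ ($d = -294 - 68 = -362$)
$\sqrt{753 + d} \left(-71\right) + 727 = \sqrt{753 - 362} \left(-71\right) + 727 = \sqrt{391} \left(-71\right) + 727 = - 71 \sqrt{391} + 727 = 727 - 71 \sqrt{391}$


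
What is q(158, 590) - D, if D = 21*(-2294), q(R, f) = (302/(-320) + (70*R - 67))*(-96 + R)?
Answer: 58374519/80 ≈ 7.2968e+5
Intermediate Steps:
q(R, f) = (-96 + R)*(-10871/160 + 70*R) (q(R, f) = (302*(-1/320) + (-67 + 70*R))*(-96 + R) = (-151/160 + (-67 + 70*R))*(-96 + R) = (-10871/160 + 70*R)*(-96 + R) = (-96 + R)*(-10871/160 + 70*R))
D = -48174
q(158, 590) - D = (32613/5 + 70*158² - 1086071/160*158) - 1*(-48174) = (32613/5 + 70*24964 - 85799609/80) + 48174 = (32613/5 + 1747480 - 85799609/80) + 48174 = 54520599/80 + 48174 = 58374519/80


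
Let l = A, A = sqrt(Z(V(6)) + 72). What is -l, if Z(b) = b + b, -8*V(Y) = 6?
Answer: -sqrt(282)/2 ≈ -8.3964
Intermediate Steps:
V(Y) = -3/4 (V(Y) = -1/8*6 = -3/4)
Z(b) = 2*b
A = sqrt(282)/2 (A = sqrt(2*(-3/4) + 72) = sqrt(-3/2 + 72) = sqrt(141/2) = sqrt(282)/2 ≈ 8.3964)
l = sqrt(282)/2 ≈ 8.3964
-l = -sqrt(282)/2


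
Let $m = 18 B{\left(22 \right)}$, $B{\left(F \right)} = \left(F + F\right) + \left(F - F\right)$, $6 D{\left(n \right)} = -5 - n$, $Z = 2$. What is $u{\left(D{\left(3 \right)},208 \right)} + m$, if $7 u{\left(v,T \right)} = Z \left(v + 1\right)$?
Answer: $\frac{16630}{21} \approx 791.9$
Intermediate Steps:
$D{\left(n \right)} = - \frac{5}{6} - \frac{n}{6}$ ($D{\left(n \right)} = \frac{-5 - n}{6} = - \frac{5}{6} - \frac{n}{6}$)
$B{\left(F \right)} = 2 F$ ($B{\left(F \right)} = 2 F + 0 = 2 F$)
$m = 792$ ($m = 18 \cdot 2 \cdot 22 = 18 \cdot 44 = 792$)
$u{\left(v,T \right)} = \frac{2}{7} + \frac{2 v}{7}$ ($u{\left(v,T \right)} = \frac{2 \left(v + 1\right)}{7} = \frac{2 \left(1 + v\right)}{7} = \frac{2 + 2 v}{7} = \frac{2}{7} + \frac{2 v}{7}$)
$u{\left(D{\left(3 \right)},208 \right)} + m = \left(\frac{2}{7} + \frac{2 \left(- \frac{5}{6} - \frac{1}{2}\right)}{7}\right) + 792 = \left(\frac{2}{7} + \frac{2}{7} \left(- \frac{4}{3}\right)\right) + 792 = \left(\frac{2}{7} - \frac{8}{21}\right) + 792 = - \frac{2}{21} + 792 = \frac{16630}{21}$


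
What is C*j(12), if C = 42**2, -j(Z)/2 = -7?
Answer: 24696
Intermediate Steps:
j(Z) = 14 (j(Z) = -2*(-7) = 14)
C = 1764
C*j(12) = 1764*14 = 24696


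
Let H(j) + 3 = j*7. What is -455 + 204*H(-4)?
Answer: -6779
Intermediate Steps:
H(j) = -3 + 7*j (H(j) = -3 + j*7 = -3 + 7*j)
-455 + 204*H(-4) = -455 + 204*(-3 + 7*(-4)) = -455 + 204*(-3 - 28) = -455 + 204*(-31) = -455 - 6324 = -6779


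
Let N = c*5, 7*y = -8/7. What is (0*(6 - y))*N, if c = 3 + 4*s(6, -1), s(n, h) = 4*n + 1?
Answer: 0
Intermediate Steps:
s(n, h) = 1 + 4*n
c = 103 (c = 3 + 4*(1 + 4*6) = 3 + 4*(1 + 24) = 3 + 4*25 = 3 + 100 = 103)
y = -8/49 (y = (-8/7)/7 = (-8*⅐)/7 = (⅐)*(-8/7) = -8/49 ≈ -0.16327)
N = 515 (N = 103*5 = 515)
(0*(6 - y))*N = (0*(6 - 1*(-8/49)))*515 = (0*(6 + 8/49))*515 = (0*(302/49))*515 = 0*515 = 0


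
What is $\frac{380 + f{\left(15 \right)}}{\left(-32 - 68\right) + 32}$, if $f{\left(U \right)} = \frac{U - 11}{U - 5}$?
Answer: $- \frac{951}{170} \approx -5.5941$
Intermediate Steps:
$f{\left(U \right)} = \frac{-11 + U}{-5 + U}$
$\frac{380 + f{\left(15 \right)}}{\left(-32 - 68\right) + 32} = \frac{380 + \frac{-11 + 15}{-5 + 15}}{\left(-32 - 68\right) + 32} = \frac{380 + \frac{1}{10} \cdot 4}{\left(-32 - 68\right) + 32} = \frac{380 + \frac{1}{10} \cdot 4}{-100 + 32} = \frac{380 + \frac{2}{5}}{-68} = \frac{1902}{5} \left(- \frac{1}{68}\right) = - \frac{951}{170}$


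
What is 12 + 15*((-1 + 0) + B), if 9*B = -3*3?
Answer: -18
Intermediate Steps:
B = -1 (B = (-3*3)/9 = (⅑)*(-9) = -1)
12 + 15*((-1 + 0) + B) = 12 + 15*((-1 + 0) - 1) = 12 + 15*(-1 - 1) = 12 + 15*(-2) = 12 - 30 = -18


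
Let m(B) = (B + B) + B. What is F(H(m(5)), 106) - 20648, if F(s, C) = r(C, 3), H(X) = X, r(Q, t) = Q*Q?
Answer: -9412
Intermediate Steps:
r(Q, t) = Q**2
m(B) = 3*B (m(B) = 2*B + B = 3*B)
F(s, C) = C**2
F(H(m(5)), 106) - 20648 = 106**2 - 20648 = 11236 - 20648 = -9412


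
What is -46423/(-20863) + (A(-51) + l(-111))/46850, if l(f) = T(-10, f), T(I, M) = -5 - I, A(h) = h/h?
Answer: 1087521364/488715775 ≈ 2.2253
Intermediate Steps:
A(h) = 1
l(f) = 5 (l(f) = -5 - 1*(-10) = -5 + 10 = 5)
-46423/(-20863) + (A(-51) + l(-111))/46850 = -46423/(-20863) + (1 + 5)/46850 = -46423*(-1/20863) + 6*(1/46850) = 46423/20863 + 3/23425 = 1087521364/488715775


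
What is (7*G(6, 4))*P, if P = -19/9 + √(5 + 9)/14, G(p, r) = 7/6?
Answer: -931/54 + 7*√14/12 ≈ -15.058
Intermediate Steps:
G(p, r) = 7/6 (G(p, r) = 7*(⅙) = 7/6)
P = -19/9 + √14/14 (P = -19*⅑ + √14*(1/14) = -19/9 + √14/14 ≈ -1.8438)
(7*G(6, 4))*P = (7*(7/6))*(-19/9 + √14/14) = 49*(-19/9 + √14/14)/6 = -931/54 + 7*√14/12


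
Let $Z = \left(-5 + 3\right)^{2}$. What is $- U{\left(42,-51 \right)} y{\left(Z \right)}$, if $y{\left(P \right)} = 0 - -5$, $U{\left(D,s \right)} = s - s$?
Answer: $0$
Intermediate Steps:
$U{\left(D,s \right)} = 0$
$Z = 4$ ($Z = \left(-2\right)^{2} = 4$)
$y{\left(P \right)} = 5$ ($y{\left(P \right)} = 0 + 5 = 5$)
$- U{\left(42,-51 \right)} y{\left(Z \right)} = - 0 \cdot 5 = \left(-1\right) 0 = 0$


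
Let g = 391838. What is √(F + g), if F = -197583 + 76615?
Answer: √270870 ≈ 520.45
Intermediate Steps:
F = -120968
√(F + g) = √(-120968 + 391838) = √270870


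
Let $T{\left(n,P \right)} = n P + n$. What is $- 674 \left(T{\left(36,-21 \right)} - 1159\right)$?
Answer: $1266446$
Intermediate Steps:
$T{\left(n,P \right)} = n + P n$ ($T{\left(n,P \right)} = P n + n = n + P n$)
$- 674 \left(T{\left(36,-21 \right)} - 1159\right) = - 674 \left(36 \left(1 - 21\right) - 1159\right) = - 674 \left(36 \left(-20\right) - 1159\right) = - 674 \left(-720 - 1159\right) = \left(-674\right) \left(-1879\right) = 1266446$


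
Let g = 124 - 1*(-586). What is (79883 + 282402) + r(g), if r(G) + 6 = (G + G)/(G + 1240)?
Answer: 70644547/195 ≈ 3.6228e+5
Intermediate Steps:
g = 710 (g = 124 + 586 = 710)
r(G) = -6 + 2*G/(1240 + G) (r(G) = -6 + (G + G)/(G + 1240) = -6 + (2*G)/(1240 + G) = -6 + 2*G/(1240 + G))
(79883 + 282402) + r(g) = (79883 + 282402) + 4*(-1860 - 1*710)/(1240 + 710) = 362285 + 4*(-1860 - 710)/1950 = 362285 + 4*(1/1950)*(-2570) = 362285 - 1028/195 = 70644547/195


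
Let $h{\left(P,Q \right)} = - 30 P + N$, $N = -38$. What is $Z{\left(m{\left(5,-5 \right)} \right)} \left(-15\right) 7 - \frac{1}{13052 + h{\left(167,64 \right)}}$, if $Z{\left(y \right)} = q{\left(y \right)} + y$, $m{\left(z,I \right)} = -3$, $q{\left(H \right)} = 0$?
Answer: $\frac{2521259}{8004} \approx 315.0$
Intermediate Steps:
$h{\left(P,Q \right)} = -38 - 30 P$ ($h{\left(P,Q \right)} = - 30 P - 38 = -38 - 30 P$)
$Z{\left(y \right)} = y$ ($Z{\left(y \right)} = 0 + y = y$)
$Z{\left(m{\left(5,-5 \right)} \right)} \left(-15\right) 7 - \frac{1}{13052 + h{\left(167,64 \right)}} = \left(-3\right) \left(-15\right) 7 - \frac{1}{13052 - 5048} = 45 \cdot 7 - \frac{1}{13052 - 5048} = 315 - \frac{1}{13052 - 5048} = 315 - \frac{1}{8004} = \frac{2521259}{8004}$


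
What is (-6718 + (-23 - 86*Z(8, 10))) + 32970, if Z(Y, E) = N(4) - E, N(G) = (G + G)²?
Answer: 21585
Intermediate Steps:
N(G) = 4*G² (N(G) = (2*G)² = 4*G²)
Z(Y, E) = 64 - E (Z(Y, E) = 4*4² - E = 4*16 - E = 64 - E)
(-6718 + (-23 - 86*Z(8, 10))) + 32970 = (-6718 + (-23 - 86*(64 - 1*10))) + 32970 = (-6718 + (-23 - 86*(64 - 10))) + 32970 = (-6718 + (-23 - 86*54)) + 32970 = (-6718 + (-23 - 4644)) + 32970 = (-6718 - 4667) + 32970 = -11385 + 32970 = 21585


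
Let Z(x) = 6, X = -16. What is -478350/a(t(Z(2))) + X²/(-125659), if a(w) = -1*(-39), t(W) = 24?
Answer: -20036330878/1633567 ≈ -12265.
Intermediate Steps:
a(w) = 39
-478350/a(t(Z(2))) + X²/(-125659) = -478350/39 + (-16)²/(-125659) = -478350*1/39 + 256*(-1/125659) = -159450/13 - 256/125659 = -20036330878/1633567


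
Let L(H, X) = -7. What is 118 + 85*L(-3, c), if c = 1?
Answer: -477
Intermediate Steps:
118 + 85*L(-3, c) = 118 + 85*(-7) = 118 - 595 = -477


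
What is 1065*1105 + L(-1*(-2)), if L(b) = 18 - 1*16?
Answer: 1176827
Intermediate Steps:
L(b) = 2 (L(b) = 18 - 16 = 2)
1065*1105 + L(-1*(-2)) = 1065*1105 + 2 = 1176825 + 2 = 1176827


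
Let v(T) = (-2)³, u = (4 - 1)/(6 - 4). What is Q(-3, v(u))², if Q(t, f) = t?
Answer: 9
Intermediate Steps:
u = 3/2 ≈ 1.5000
v(T) = -8
Q(-3, v(u))² = (-3)² = 9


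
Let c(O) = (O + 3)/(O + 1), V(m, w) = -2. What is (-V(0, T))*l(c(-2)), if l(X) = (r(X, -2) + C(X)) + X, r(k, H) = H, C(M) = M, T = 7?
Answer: -8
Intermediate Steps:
c(O) = (3 + O)/(1 + O)
l(X) = -2 + 2*X (l(X) = (-2 + X) + X = -2 + 2*X)
(-V(0, T))*l(c(-2)) = (-1*(-2))*(-2 + 2*((3 - 2)/(1 - 2))) = 2*(-2 + 2*(1/(-1))) = 2*(-2 + 2*(-1*1)) = 2*(-2 + 2*(-1)) = 2*(-2 - 2) = 2*(-4) = -8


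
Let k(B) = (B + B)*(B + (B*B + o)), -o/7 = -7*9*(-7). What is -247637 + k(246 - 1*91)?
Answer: 6291193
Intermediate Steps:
o = -3087 (o = -7*(-7*9)*(-7) = -(-441)*(-7) = -7*441 = -3087)
k(B) = 2*B*(-3087 + B + B²) (k(B) = (B + B)*(B + (B*B - 3087)) = (2*B)*(B + (B² - 3087)) = (2*B)*(B + (-3087 + B²)) = (2*B)*(-3087 + B + B²) = 2*B*(-3087 + B + B²))
-247637 + k(246 - 1*91) = -247637 + 2*(246 - 1*91)*(-3087 + (246 - 1*91) + (246 - 1*91)²) = -247637 + 2*(246 - 91)*(-3087 + (246 - 91) + (246 - 91)²) = -247637 + 2*155*(-3087 + 155 + 155²) = -247637 + 2*155*(-3087 + 155 + 24025) = -247637 + 2*155*21093 = -247637 + 6538830 = 6291193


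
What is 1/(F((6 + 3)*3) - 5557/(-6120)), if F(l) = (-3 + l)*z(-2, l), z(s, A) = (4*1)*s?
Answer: -6120/1169483 ≈ -0.0052331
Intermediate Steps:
z(s, A) = 4*s
F(l) = 24 - 8*l (F(l) = (-3 + l)*(4*(-2)) = (-3 + l)*(-8) = 24 - 8*l)
1/(F((6 + 3)*3) - 5557/(-6120)) = 1/((24 - 8*(6 + 3)*3) - 5557/(-6120)) = 1/((24 - 72*3) - 5557*(-1/6120)) = 1/((24 - 8*27) + 5557/6120) = 1/((24 - 216) + 5557/6120) = 1/(-192 + 5557/6120) = 1/(-1169483/6120) = -6120/1169483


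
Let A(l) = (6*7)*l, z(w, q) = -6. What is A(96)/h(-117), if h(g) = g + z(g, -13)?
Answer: -1344/41 ≈ -32.781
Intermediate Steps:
h(g) = -6 + g (h(g) = g - 6 = -6 + g)
A(l) = 42*l
A(96)/h(-117) = (42*96)/(-6 - 117) = 4032/(-123) = 4032*(-1/123) = -1344/41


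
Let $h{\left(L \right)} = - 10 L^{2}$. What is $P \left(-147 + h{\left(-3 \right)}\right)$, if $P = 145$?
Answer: $-34365$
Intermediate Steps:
$P \left(-147 + h{\left(-3 \right)}\right) = 145 \left(-147 - 10 \left(-3\right)^{2}\right) = 145 \left(-147 - 90\right) = 145 \left(-237\right) = -34365$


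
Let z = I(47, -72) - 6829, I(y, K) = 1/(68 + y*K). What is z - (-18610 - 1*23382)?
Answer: 116600507/3316 ≈ 35163.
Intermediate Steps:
I(y, K) = 1/(68 + K*y)
z = -22644965/3316 (z = 1/(68 - 72*47) - 6829 = 1/(68 - 3384) - 6829 = 1/(-3316) - 6829 = -1/3316 - 6829 = -22644965/3316 ≈ -6829.0)
z - (-18610 - 1*23382) = -22644965/3316 - (-18610 - 1*23382) = -22644965/3316 - (-18610 - 23382) = -22644965/3316 - 1*(-41992) = -22644965/3316 + 41992 = 116600507/3316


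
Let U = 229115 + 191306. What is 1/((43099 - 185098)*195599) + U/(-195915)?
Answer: -3892378475228912/1813837389097305 ≈ -2.1459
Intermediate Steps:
U = 420421
1/((43099 - 185098)*195599) + U/(-195915) = 1/((43099 - 185098)*195599) + 420421/(-195915) = (1/195599)/(-141999) + 420421*(-1/195915) = -1/141999*1/195599 - 420421/195915 = -1/27774862401 - 420421/195915 = -3892378475228912/1813837389097305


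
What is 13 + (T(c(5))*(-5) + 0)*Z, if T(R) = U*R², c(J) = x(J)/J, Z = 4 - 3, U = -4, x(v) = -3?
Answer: 101/5 ≈ 20.200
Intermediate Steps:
Z = 1
c(J) = -3/J
T(R) = -4*R²
13 + (T(c(5))*(-5) + 0)*Z = 13 + (-4*(-3/5)²*(-5) + 0)*1 = 13 + (-4*(-3*⅕)²*(-5) + 0)*1 = 13 + (-4*(-⅗)²*(-5) + 0)*1 = 13 + (-4*9/25*(-5) + 0)*1 = 13 + (-36/25*(-5) + 0)*1 = 13 + (36/5 + 0)*1 = 13 + (36/5)*1 = 13 + 36/5 = 101/5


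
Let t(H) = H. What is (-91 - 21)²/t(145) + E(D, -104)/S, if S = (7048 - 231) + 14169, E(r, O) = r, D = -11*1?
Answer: 263246789/3042970 ≈ 86.510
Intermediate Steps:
D = -11
S = 20986 (S = 6817 + 14169 = 20986)
(-91 - 21)²/t(145) + E(D, -104)/S = (-91 - 21)²/145 - 11/20986 = (-112)²*(1/145) - 11*1/20986 = 12544*(1/145) - 11/20986 = 12544/145 - 11/20986 = 263246789/3042970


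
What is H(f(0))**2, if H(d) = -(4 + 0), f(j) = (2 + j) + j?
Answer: 16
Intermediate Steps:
f(j) = 2 + 2*j
H(d) = -4 (H(d) = -1*4 = -4)
H(f(0))**2 = (-4)**2 = 16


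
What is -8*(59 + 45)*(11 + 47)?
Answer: -48256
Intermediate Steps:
-8*(59 + 45)*(11 + 47) = -832*58 = -8*6032 = -48256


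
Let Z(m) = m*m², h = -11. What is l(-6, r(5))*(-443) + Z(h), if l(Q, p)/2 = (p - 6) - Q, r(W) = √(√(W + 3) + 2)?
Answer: -1331 - 886*√(2 + 2*√2) ≈ -3277.9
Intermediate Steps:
Z(m) = m³
r(W) = √(2 + √(3 + W)) (r(W) = √(√(3 + W) + 2) = √(2 + √(3 + W)))
l(Q, p) = -12 - 2*Q + 2*p (l(Q, p) = 2*((p - 6) - Q) = 2*((-6 + p) - Q) = 2*(-6 + p - Q) = -12 - 2*Q + 2*p)
l(-6, r(5))*(-443) + Z(h) = (-12 - 2*(-6) + 2*√(2 + √(3 + 5)))*(-443) + (-11)³ = (-12 + 12 + 2*√(2 + √8))*(-443) - 1331 = (-12 + 12 + 2*√(2 + 2*√2))*(-443) - 1331 = (2*√(2 + 2*√2))*(-443) - 1331 = -886*√(2 + 2*√2) - 1331 = -1331 - 886*√(2 + 2*√2)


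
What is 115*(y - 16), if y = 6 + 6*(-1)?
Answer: -1840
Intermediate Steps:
y = 0 (y = 6 - 6 = 0)
115*(y - 16) = 115*(0 - 16) = 115*(-16) = -1840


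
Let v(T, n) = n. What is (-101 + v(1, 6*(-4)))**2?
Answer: 15625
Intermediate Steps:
(-101 + v(1, 6*(-4)))**2 = (-101 + 6*(-4))**2 = (-101 - 24)**2 = (-125)**2 = 15625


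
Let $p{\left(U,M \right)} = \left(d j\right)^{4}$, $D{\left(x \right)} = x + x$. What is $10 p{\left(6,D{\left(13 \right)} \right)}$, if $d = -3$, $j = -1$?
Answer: $810$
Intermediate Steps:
$D{\left(x \right)} = 2 x$
$p{\left(U,M \right)} = 81$ ($p{\left(U,M \right)} = \left(\left(-3\right) \left(-1\right)\right)^{4} = 3^{4} = 81$)
$10 p{\left(6,D{\left(13 \right)} \right)} = 10 \cdot 81 = 810$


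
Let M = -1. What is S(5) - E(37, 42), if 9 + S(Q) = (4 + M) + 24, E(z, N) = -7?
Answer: 25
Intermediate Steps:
S(Q) = 18 (S(Q) = -9 + ((4 - 1) + 24) = -9 + (3 + 24) = -9 + 27 = 18)
S(5) - E(37, 42) = 18 - 1*(-7) = 18 + 7 = 25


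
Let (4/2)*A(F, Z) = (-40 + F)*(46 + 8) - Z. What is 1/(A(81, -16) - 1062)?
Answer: 1/53 ≈ 0.018868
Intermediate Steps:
A(F, Z) = -1080 + 27*F - Z/2 (A(F, Z) = ((-40 + F)*(46 + 8) - Z)/2 = ((-40 + F)*54 - Z)/2 = ((-2160 + 54*F) - Z)/2 = (-2160 - Z + 54*F)/2 = -1080 + 27*F - Z/2)
1/(A(81, -16) - 1062) = 1/((-1080 + 27*81 - ½*(-16)) - 1062) = 1/((-1080 + 2187 + 8) - 1062) = 1/(1115 - 1062) = 1/53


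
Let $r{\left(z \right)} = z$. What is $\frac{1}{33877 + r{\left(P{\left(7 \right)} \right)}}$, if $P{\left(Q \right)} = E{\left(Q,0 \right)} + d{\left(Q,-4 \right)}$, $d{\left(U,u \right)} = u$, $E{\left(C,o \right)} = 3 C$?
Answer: $\frac{1}{33894} \approx 2.9504 \cdot 10^{-5}$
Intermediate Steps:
$P{\left(Q \right)} = -4 + 3 Q$ ($P{\left(Q \right)} = 3 Q - 4 = -4 + 3 Q$)
$\frac{1}{33877 + r{\left(P{\left(7 \right)} \right)}} = \frac{1}{33877 + \left(-4 + 3 \cdot 7\right)} = \frac{1}{33877 + \left(-4 + 21\right)} = \frac{1}{33877 + 17} = \frac{1}{33894}$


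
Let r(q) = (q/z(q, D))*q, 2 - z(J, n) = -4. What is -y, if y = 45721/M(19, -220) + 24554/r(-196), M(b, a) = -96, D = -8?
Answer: 108892177/230496 ≈ 472.43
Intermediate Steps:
z(J, n) = 6 (z(J, n) = 2 - 1*(-4) = 2 + 4 = 6)
r(q) = q²/6 (r(q) = (q/6)*q = q²/6)
y = -108892177/230496 (y = 45721/(-96) + 24554/(((⅙)*(-196)²)) = 45721*(-1/96) + 24554/(((⅙)*38416)) = -45721/96 + 24554/(19208/3) = -45721/96 + 24554*(3/19208) = -45721/96 + 36831/9604 = -108892177/230496 ≈ -472.43)
-y = -1*(-108892177/230496) = 108892177/230496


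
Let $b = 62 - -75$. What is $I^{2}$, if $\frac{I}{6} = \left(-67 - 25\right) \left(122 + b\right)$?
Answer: $20439849024$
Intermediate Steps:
$b = 137$ ($b = 62 + 75 = 137$)
$I = -142968$ ($I = 6 \left(-67 - 25\right) \left(122 + 137\right) = 6 \left(\left(-92\right) 259\right) = 6 \left(-23828\right) = -142968$)
$I^{2} = \left(-142968\right)^{2} = 20439849024$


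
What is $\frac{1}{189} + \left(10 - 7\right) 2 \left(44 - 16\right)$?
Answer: $\frac{31753}{189} \approx 168.01$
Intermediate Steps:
$\frac{1}{189} + \left(10 - 7\right) 2 \left(44 - 16\right) = \frac{1}{189} + 3 \cdot 2 \left(44 - 16\right) = \frac{1}{189} + 6 \cdot 28 = \frac{1}{189} + 168 = \frac{31753}{189}$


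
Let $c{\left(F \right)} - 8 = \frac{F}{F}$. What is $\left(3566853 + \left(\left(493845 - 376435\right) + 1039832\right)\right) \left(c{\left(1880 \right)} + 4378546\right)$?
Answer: $20684709782725$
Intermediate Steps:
$c{\left(F \right)} = 9$ ($c{\left(F \right)} = 8 + \frac{F}{F} = 8 + 1 = 9$)
$\left(3566853 + \left(\left(493845 - 376435\right) + 1039832\right)\right) \left(c{\left(1880 \right)} + 4378546\right) = \left(3566853 + \left(\left(493845 - 376435\right) + 1039832\right)\right) \left(9 + 4378546\right) = \left(3566853 + \left(117410 + 1039832\right)\right) 4378555 = \left(3566853 + 1157242\right) 4378555 = 4724095 \cdot 4378555 = 20684709782725$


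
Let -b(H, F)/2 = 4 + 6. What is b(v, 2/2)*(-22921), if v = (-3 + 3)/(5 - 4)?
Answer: 458420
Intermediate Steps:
v = 0 (v = 0/1 = 0*1 = 0)
b(H, F) = -20 (b(H, F) = -2*(4 + 6) = -2*10 = -20)
b(v, 2/2)*(-22921) = -20*(-22921) = 458420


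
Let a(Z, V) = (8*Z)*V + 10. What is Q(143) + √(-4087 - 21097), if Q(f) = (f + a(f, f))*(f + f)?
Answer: 46831070 + 4*I*√1574 ≈ 4.6831e+7 + 158.69*I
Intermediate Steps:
a(Z, V) = 10 + 8*V*Z (a(Z, V) = 8*V*Z + 10 = 10 + 8*V*Z)
Q(f) = 2*f*(10 + f + 8*f²) (Q(f) = (f + (10 + 8*f*f))*(f + f) = (f + (10 + 8*f²))*(2*f) = (10 + f + 8*f²)*(2*f) = 2*f*(10 + f + 8*f²))
Q(143) + √(-4087 - 21097) = 2*143*(10 + 143 + 8*143²) + √(-4087 - 21097) = 2*143*(10 + 143 + 8*20449) + √(-25184) = 2*143*(10 + 143 + 163592) + 4*I*√1574 = 2*143*163745 + 4*I*√1574 = 46831070 + 4*I*√1574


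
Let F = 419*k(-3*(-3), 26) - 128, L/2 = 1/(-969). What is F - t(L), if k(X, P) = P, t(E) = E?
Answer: 10432256/969 ≈ 10766.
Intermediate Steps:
L = -2/969 (L = 2/(-969) = 2*(-1/969) = -2/969 ≈ -0.0020640)
F = 10766 (F = 419*26 - 128 = 10894 - 128 = 10766)
F - t(L) = 10766 - 1*(-2/969) = 10766 + 2/969 = 10432256/969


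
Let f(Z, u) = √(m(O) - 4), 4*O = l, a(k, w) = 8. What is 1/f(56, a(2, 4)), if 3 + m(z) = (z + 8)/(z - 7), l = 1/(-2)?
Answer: -I*√2926/154 ≈ -0.35125*I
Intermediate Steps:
l = -½ ≈ -0.50000
O = -⅛ (O = (¼)*(-½) = -⅛ ≈ -0.12500)
m(z) = -3 + (8 + z)/(-7 + z) (m(z) = -3 + (z + 8)/(z - 7) = -3 + (8 + z)/(-7 + z))
f(Z, u) = I*√2926/19 (f(Z, u) = √((29 - 2*(-⅛))/(-7 - ⅛) - 4) = √((29 + ¼)/(-57/8) - 4) = √(-8/57*117/4 - 4) = √(-78/19 - 4) = √(-154/19) = I*√2926/19)
1/f(56, a(2, 4)) = 1/(I*√2926/19) = -I*√2926/154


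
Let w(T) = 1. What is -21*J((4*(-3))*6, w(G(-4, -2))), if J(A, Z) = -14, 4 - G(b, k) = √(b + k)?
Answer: 294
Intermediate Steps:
G(b, k) = 4 - √(b + k)
-21*J((4*(-3))*6, w(G(-4, -2))) = -21*(-14) = 294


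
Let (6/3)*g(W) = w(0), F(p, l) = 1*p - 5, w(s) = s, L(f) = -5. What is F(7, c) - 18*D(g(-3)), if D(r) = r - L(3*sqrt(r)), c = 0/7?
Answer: -88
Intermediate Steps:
c = 0 (c = 0*(1/7) = 0)
F(p, l) = -5 + p (F(p, l) = p - 5 = -5 + p)
g(W) = 0 (g(W) = (1/2)*0 = 0)
D(r) = 5 + r (D(r) = r - 1*(-5) = r + 5 = 5 + r)
F(7, c) - 18*D(g(-3)) = (-5 + 7) - 18*(5 + 0) = 2 - 18*5 = 2 - 90 = -88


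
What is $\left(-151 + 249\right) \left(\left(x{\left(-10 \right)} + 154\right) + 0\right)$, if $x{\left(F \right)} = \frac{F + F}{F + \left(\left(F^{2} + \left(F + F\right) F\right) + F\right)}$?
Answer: $15085$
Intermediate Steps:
$x{\left(F \right)} = \frac{2 F}{2 F + 3 F^{2}}$ ($x{\left(F \right)} = \frac{2 F}{F + \left(\left(F^{2} + 2 F F\right) + F\right)} = \frac{2 F}{F + \left(\left(F^{2} + 2 F^{2}\right) + F\right)} = \frac{2 F}{F + \left(3 F^{2} + F\right)} = \frac{2 F}{F + \left(F + 3 F^{2}\right)} = \frac{2 F}{2 F + 3 F^{2}}$)
$\left(-151 + 249\right) \left(\left(x{\left(-10 \right)} + 154\right) + 0\right) = \left(-151 + 249\right) \left(\left(\frac{2}{2 + 3 \left(-10\right)} + 154\right) + 0\right) = 98 \left(\left(\frac{2}{2 - 30} + 154\right) + 0\right) = 98 \left(\left(\frac{2}{-28} + 154\right) + 0\right) = 98 \left(\left(2 \left(- \frac{1}{28}\right) + 154\right) + 0\right) = 98 \left(\left(- \frac{1}{14} + 154\right) + 0\right) = 98 \left(\frac{2155}{14} + 0\right) = 98 \cdot \frac{2155}{14} = 15085$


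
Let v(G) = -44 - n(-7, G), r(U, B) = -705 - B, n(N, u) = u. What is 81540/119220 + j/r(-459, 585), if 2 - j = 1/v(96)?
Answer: 244877053/358852200 ≈ 0.68239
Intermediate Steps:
v(G) = -44 - G
j = 281/140 (j = 2 - 1/(-44 - 1*96) = 2 - 1/(-44 - 96) = 2 - 1/(-140) = 2 - 1*(-1/140) = 2 + 1/140 = 281/140 ≈ 2.0071)
81540/119220 + j/r(-459, 585) = 81540/119220 + 281/(140*(-705 - 1*585)) = 81540*(1/119220) + 281/(140*(-705 - 585)) = 1359/1987 + (281/140)/(-1290) = 1359/1987 + (281/140)*(-1/1290) = 1359/1987 - 281/180600 = 244877053/358852200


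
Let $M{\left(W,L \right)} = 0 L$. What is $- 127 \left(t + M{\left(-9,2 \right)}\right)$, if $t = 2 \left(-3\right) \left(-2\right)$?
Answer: $-1524$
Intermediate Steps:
$M{\left(W,L \right)} = 0$
$t = 12$ ($t = \left(-6\right) \left(-2\right) = 12$)
$- 127 \left(t + M{\left(-9,2 \right)}\right) = - 127 \left(12 + 0\right) = \left(-127\right) 12 = -1524$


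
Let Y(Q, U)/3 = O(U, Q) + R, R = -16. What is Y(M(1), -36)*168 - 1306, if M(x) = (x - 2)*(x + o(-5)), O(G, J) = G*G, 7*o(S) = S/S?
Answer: 643814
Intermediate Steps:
o(S) = ⅐ (o(S) = (S/S)/7 = (⅐)*1 = ⅐)
O(G, J) = G²
M(x) = (-2 + x)*(⅐ + x) (M(x) = (x - 2)*(x + ⅐) = (-2 + x)*(⅐ + x))
Y(Q, U) = -48 + 3*U² (Y(Q, U) = 3*(U² - 16) = 3*(-16 + U²) = -48 + 3*U²)
Y(M(1), -36)*168 - 1306 = (-48 + 3*(-36)²)*168 - 1306 = (-48 + 3*1296)*168 - 1306 = (-48 + 3888)*168 - 1306 = 3840*168 - 1306 = 645120 - 1306 = 643814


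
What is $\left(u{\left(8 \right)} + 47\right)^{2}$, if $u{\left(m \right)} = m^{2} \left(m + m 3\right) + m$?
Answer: $4422609$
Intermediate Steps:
$u{\left(m \right)} = m + 4 m^{3}$ ($u{\left(m \right)} = m^{2} \left(m + 3 m\right) + m = m^{2} \cdot 4 m + m = 4 m^{3} + m = m + 4 m^{3}$)
$\left(u{\left(8 \right)} + 47\right)^{2} = \left(\left(8 + 4 \cdot 8^{3}\right) + 47\right)^{2} = \left(\left(8 + 4 \cdot 512\right) + 47\right)^{2} = \left(\left(8 + 2048\right) + 47\right)^{2} = \left(2056 + 47\right)^{2} = 2103^{2} = 4422609$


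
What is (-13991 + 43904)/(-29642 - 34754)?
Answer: -29913/64396 ≈ -0.46452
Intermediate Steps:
(-13991 + 43904)/(-29642 - 34754) = 29913/(-64396) = 29913*(-1/64396) = -29913/64396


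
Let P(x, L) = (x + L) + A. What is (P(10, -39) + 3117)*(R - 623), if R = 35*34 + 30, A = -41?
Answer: 1819059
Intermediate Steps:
P(x, L) = -41 + L + x (P(x, L) = (x + L) - 41 = (L + x) - 41 = -41 + L + x)
R = 1220 (R = 1190 + 30 = 1220)
(P(10, -39) + 3117)*(R - 623) = ((-41 - 39 + 10) + 3117)*(1220 - 623) = (-70 + 3117)*597 = 3047*597 = 1819059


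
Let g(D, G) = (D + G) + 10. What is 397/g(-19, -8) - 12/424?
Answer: -42133/1802 ≈ -23.381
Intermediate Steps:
g(D, G) = 10 + D + G
397/g(-19, -8) - 12/424 = 397/(10 - 19 - 8) - 12/424 = 397/(-17) - 12*1/424 = 397*(-1/17) - 3/106 = -397/17 - 3/106 = -42133/1802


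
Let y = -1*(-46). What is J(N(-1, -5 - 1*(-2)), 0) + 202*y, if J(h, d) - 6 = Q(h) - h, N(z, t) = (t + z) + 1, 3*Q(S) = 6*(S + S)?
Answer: 9289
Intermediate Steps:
Q(S) = 4*S (Q(S) = (6*(S + S))/3 = (6*(2*S))/3 = (12*S)/3 = 4*S)
N(z, t) = 1 + t + z
y = 46
J(h, d) = 6 + 3*h (J(h, d) = 6 + (4*h - h) = 6 + 3*h)
J(N(-1, -5 - 1*(-2)), 0) + 202*y = (6 + 3*(1 + (-5 - 1*(-2)) - 1)) + 202*46 = (6 + 3*(1 + (-5 + 2) - 1)) + 9292 = (6 + 3*(1 - 3 - 1)) + 9292 = (6 + 3*(-3)) + 9292 = (6 - 9) + 9292 = -3 + 9292 = 9289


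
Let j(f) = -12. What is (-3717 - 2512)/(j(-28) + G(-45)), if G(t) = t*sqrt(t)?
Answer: 24916/30423 - 93435*I*sqrt(5)/10141 ≈ 0.81899 - 20.602*I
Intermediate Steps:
G(t) = t**(3/2)
(-3717 - 2512)/(j(-28) + G(-45)) = (-3717 - 2512)/(-12 + (-45)**(3/2)) = -6229/(-12 - 135*I*sqrt(5))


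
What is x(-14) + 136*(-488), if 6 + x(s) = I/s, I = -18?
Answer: -464609/7 ≈ -66373.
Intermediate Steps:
x(s) = -6 - 18/s
x(-14) + 136*(-488) = (-6 - 18/(-14)) + 136*(-488) = (-6 - 18*(-1/14)) - 66368 = (-6 + 9/7) - 66368 = -33/7 - 66368 = -464609/7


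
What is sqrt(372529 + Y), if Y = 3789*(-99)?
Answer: I*sqrt(2582) ≈ 50.813*I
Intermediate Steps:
Y = -375111
sqrt(372529 + Y) = sqrt(372529 - 375111) = sqrt(-2582) = I*sqrt(2582)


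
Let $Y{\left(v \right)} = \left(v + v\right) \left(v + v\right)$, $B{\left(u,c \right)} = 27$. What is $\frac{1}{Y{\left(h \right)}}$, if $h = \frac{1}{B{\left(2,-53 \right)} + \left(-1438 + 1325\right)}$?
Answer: $1849$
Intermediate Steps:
$h = - \frac{1}{86}$ ($h = \frac{1}{27 + \left(-1438 + 1325\right)} = \frac{1}{27 - 113} = \frac{1}{-86} = - \frac{1}{86} \approx -0.011628$)
$Y{\left(v \right)} = 4 v^{2}$ ($Y{\left(v \right)} = 2 v 2 v = 4 v^{2}$)
$\frac{1}{Y{\left(h \right)}} = \frac{1}{4 \left(- \frac{1}{86}\right)^{2}} = \frac{1}{4 \cdot \frac{1}{7396}} = \frac{1}{\frac{1}{1849}} = 1849$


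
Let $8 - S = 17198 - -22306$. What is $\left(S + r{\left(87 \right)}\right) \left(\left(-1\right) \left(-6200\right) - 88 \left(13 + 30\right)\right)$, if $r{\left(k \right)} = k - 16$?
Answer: $-95250800$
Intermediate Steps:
$S = -39496$ ($S = 8 - \left(17198 - -22306\right) = 8 - \left(17198 + 22306\right) = 8 - 39504 = -39496$)
$r{\left(k \right)} = -16 + k$
$\left(S + r{\left(87 \right)}\right) \left(\left(-1\right) \left(-6200\right) - 88 \left(13 + 30\right)\right) = \left(-39496 + \left(-16 + 87\right)\right) \left(\left(-1\right) \left(-6200\right) - 88 \left(13 + 30\right)\right) = \left(-39496 + 71\right) \left(6200 - 3784\right) = - 39425 \left(6200 - 3784\right) = \left(-39425\right) 2416 = -95250800$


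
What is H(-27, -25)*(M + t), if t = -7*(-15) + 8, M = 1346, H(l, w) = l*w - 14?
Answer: 964399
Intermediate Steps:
H(l, w) = -14 + l*w
t = 113 (t = 105 + 8 = 113)
H(-27, -25)*(M + t) = (-14 - 27*(-25))*(1346 + 113) = (-14 + 675)*1459 = 661*1459 = 964399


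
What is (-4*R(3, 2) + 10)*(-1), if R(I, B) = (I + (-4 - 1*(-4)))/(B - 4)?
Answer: -16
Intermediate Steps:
R(I, B) = I/(-4 + B) (R(I, B) = (I + (-4 + 4))/(-4 + B) = (I + 0)/(-4 + B) = I/(-4 + B))
(-4*R(3, 2) + 10)*(-1) = (-12/(-4 + 2) + 10)*(-1) = (-12/(-2) + 10)*(-1) = (-12*(-1)/2 + 10)*(-1) = (-4*(-3/2) + 10)*(-1) = (6 + 10)*(-1) = 16*(-1) = -16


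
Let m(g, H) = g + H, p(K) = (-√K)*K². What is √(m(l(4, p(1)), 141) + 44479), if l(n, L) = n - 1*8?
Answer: 26*√66 ≈ 211.23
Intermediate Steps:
p(K) = -K^(5/2)
l(n, L) = -8 + n (l(n, L) = n - 8 = -8 + n)
m(g, H) = H + g
√(m(l(4, p(1)), 141) + 44479) = √((141 + (-8 + 4)) + 44479) = √((141 - 4) + 44479) = √(137 + 44479) = √44616 = 26*√66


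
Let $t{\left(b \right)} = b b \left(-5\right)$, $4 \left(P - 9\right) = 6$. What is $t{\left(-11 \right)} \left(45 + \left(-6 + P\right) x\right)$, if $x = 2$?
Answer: $-32670$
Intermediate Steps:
$P = \frac{21}{2}$ ($P = 9 + \frac{1}{4} \cdot 6 = 9 + \frac{3}{2} = \frac{21}{2} \approx 10.5$)
$t{\left(b \right)} = - 5 b^{2}$ ($t{\left(b \right)} = b^{2} \left(-5\right) = - 5 b^{2}$)
$t{\left(-11 \right)} \left(45 + \left(-6 + P\right) x\right) = - 5 \left(-11\right)^{2} \left(45 + \left(-6 + \frac{21}{2}\right) 2\right) = \left(-5\right) 121 \left(45 + \frac{9}{2} \cdot 2\right) = - 605 \left(45 + 9\right) = \left(-605\right) 54 = -32670$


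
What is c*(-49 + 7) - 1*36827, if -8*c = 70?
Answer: -72919/2 ≈ -36460.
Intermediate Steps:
c = -35/4 (c = -⅛*70 = -35/4 ≈ -8.7500)
c*(-49 + 7) - 1*36827 = -35*(-49 + 7)/4 - 1*36827 = -35/4*(-42) - 36827 = 735/2 - 36827 = -72919/2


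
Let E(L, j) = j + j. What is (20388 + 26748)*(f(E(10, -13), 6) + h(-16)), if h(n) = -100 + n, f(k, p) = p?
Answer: -5184960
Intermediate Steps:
E(L, j) = 2*j
(20388 + 26748)*(f(E(10, -13), 6) + h(-16)) = (20388 + 26748)*(6 + (-100 - 16)) = 47136*(6 - 116) = 47136*(-110) = -5184960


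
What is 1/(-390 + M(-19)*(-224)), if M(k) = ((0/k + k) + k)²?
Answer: -1/323846 ≈ -3.0879e-6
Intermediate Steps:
M(k) = 4*k² (M(k) = ((0 + k) + k)² = (k + k)² = (2*k)² = 4*k²)
1/(-390 + M(-19)*(-224)) = 1/(-390 + (4*(-19)²)*(-224)) = 1/(-390 + (4*361)*(-224)) = 1/(-390 + 1444*(-224)) = 1/(-390 - 323456) = 1/(-323846) = -1/323846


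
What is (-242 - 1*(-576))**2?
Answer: 111556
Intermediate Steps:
(-242 - 1*(-576))**2 = (-242 + 576)**2 = 334**2 = 111556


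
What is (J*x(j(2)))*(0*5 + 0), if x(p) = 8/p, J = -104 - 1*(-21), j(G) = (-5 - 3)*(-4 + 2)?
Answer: 0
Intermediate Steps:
j(G) = 16 (j(G) = -8*(-2) = 16)
J = -83 (J = -104 + 21 = -83)
(J*x(j(2)))*(0*5 + 0) = (-664/16)*(0*5 + 0) = (-664/16)*(0 + 0) = -83*½*0 = -83/2*0 = 0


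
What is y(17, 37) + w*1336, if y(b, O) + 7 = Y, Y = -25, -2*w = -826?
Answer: 551736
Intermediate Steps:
w = 413 (w = -½*(-826) = 413)
y(b, O) = -32 (y(b, O) = -7 - 25 = -32)
y(17, 37) + w*1336 = -32 + 413*1336 = -32 + 551768 = 551736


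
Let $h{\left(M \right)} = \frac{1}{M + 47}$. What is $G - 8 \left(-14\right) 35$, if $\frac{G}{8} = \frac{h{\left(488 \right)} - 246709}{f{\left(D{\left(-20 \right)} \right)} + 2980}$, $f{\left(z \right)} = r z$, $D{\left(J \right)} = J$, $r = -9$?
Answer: $\frac{696404686}{211325} \approx 3295.4$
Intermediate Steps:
$f{\left(z \right)} = - 9 z$
$h{\left(M \right)} = \frac{1}{47 + M}$
$G = - \frac{131989314}{211325}$ ($G = 8 \frac{\frac{1}{47 + 488} - 246709}{\left(-9\right) \left(-20\right) + 2980} = 8 \frac{\frac{1}{535} - 246709}{180 + 2980} = 8 \frac{\frac{1}{535} - 246709}{3160} = 8 \left(\left(- \frac{131989314}{535}\right) \frac{1}{3160}\right) = 8 \left(- \frac{65994657}{845300}\right) = - \frac{131989314}{211325} \approx -624.58$)
$G - 8 \left(-14\right) 35 = - \frac{131989314}{211325} - 8 \left(-14\right) 35 = - \frac{131989314}{211325} - \left(-112\right) 35 = - \frac{131989314}{211325} - -3920 = - \frac{131989314}{211325} + 3920 = \frac{696404686}{211325}$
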